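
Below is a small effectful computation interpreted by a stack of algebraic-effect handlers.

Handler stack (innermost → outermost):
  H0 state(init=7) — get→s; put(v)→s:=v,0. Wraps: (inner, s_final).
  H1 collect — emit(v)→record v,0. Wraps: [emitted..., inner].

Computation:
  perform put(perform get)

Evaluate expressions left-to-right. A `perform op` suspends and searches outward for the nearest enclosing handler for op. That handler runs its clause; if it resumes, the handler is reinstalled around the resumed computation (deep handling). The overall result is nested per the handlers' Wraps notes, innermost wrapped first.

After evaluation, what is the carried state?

Working:
get @ H0 ⇒ 7
put(7) @ H0 ⇒ s:=7
H0 returns (0, 7)
H1 returns [(0, 7)]
= [(0, 7)]

Answer: 7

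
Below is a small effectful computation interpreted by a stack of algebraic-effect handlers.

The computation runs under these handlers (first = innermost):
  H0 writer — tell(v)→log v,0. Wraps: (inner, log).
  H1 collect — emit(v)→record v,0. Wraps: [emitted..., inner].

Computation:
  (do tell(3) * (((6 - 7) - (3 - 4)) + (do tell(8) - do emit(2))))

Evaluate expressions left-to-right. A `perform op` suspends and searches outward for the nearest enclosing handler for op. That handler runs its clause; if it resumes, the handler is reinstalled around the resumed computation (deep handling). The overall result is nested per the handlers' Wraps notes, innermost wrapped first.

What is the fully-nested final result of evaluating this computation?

Answer: [2, (0, (3, 8))]

Step-by-step:
tell(3) @ H0 ⇒ log+=3
tell(8) @ H0 ⇒ log+=8
emit(2) @ H1 ⇒ out+=2
H0 returns (0, (3, 8))
H1 returns [2, (0, (3, 8))]
= [2, (0, (3, 8))]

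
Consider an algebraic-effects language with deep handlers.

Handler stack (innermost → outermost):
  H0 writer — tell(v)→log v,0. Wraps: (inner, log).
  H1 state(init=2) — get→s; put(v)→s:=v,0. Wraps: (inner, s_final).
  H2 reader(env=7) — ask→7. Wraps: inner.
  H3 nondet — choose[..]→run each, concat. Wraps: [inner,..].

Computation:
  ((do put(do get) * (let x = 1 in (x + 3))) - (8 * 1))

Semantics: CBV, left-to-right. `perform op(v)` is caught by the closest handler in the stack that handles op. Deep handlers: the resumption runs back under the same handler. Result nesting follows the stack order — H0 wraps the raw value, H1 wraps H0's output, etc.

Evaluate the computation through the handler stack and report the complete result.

Answer: [((-8, ()), 2)]

Evaluation trace:
get @ H1 ⇒ 2
put(2) @ H1 ⇒ s:=2
H0 returns (-8, ())
H1 returns ((-8, ()), 2)
H2 returns ((-8, ()), 2)
H3 returns [((-8, ()), 2)]
= [((-8, ()), 2)]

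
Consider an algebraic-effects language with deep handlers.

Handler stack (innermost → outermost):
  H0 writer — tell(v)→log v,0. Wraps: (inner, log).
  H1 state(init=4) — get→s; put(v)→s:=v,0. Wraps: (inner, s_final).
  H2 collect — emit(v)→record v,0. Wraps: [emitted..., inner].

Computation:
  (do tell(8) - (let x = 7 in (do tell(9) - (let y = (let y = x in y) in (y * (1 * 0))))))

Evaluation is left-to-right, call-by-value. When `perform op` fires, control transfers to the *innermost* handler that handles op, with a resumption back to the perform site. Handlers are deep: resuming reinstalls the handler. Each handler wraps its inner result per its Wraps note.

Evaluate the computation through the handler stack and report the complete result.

Answer: [((0, (8, 9)), 4)]

Step-by-step:
tell(8) @ H0 ⇒ log+=8
tell(9) @ H0 ⇒ log+=9
H0 returns (0, (8, 9))
H1 returns ((0, (8, 9)), 4)
H2 returns [((0, (8, 9)), 4)]
= [((0, (8, 9)), 4)]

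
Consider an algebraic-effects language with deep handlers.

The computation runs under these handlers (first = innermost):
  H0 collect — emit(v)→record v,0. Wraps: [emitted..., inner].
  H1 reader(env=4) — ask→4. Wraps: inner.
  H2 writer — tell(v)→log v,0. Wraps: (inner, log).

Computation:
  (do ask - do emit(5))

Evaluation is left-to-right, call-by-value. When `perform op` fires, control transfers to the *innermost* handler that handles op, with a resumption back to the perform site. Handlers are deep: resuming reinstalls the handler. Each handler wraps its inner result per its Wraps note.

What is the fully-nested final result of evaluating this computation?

Evaluation trace:
ask @ H1 ⇒ 4
emit(5) @ H0 ⇒ out+=5
H0 returns [5, 4]
H1 returns [5, 4]
H2 returns ([5, 4], ())
= ([5, 4], ())

Answer: ([5, 4], ())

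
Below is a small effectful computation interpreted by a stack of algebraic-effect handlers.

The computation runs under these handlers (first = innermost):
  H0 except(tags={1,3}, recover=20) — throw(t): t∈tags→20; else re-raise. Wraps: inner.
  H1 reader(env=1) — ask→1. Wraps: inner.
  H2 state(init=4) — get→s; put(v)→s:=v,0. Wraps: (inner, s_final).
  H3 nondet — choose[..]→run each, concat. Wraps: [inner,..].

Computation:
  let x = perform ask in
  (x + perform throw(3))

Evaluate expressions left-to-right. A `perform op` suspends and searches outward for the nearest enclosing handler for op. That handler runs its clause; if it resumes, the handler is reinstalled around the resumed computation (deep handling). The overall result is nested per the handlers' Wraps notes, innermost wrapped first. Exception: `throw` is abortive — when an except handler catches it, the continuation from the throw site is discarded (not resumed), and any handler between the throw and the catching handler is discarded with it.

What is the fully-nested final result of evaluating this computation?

Answer: [(20, 4)]

Working:
ask @ H1 ⇒ 1
throw(3) @ H0 caught ⇒ 20
H1 returns 20
H2 returns (20, 4)
H3 returns [(20, 4)]
= [(20, 4)]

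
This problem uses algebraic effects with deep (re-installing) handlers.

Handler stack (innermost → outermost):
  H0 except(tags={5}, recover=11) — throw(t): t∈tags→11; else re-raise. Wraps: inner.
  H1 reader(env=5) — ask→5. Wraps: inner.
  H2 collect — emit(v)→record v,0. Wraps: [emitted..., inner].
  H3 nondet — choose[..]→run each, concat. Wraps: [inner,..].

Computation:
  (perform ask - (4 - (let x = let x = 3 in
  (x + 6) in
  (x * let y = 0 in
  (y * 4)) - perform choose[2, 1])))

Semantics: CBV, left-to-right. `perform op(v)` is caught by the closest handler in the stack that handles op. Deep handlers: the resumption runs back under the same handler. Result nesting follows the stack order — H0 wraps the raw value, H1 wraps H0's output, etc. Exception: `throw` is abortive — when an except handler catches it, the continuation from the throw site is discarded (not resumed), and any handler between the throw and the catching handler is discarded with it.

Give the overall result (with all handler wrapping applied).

Working:
ask @ H1 ⇒ 5
choose[2, 1] @ H3
  branch[0] choose=2:
    H0 returns -1
    H1 returns -1
    H2 returns [-1]
    H3 returns [[-1]]
  branch[1] choose=1:
    H0 returns 0
    H1 returns 0
    H2 returns [0]
    H3 returns [[0]]
= [[-1], [0]]

Answer: [[-1], [0]]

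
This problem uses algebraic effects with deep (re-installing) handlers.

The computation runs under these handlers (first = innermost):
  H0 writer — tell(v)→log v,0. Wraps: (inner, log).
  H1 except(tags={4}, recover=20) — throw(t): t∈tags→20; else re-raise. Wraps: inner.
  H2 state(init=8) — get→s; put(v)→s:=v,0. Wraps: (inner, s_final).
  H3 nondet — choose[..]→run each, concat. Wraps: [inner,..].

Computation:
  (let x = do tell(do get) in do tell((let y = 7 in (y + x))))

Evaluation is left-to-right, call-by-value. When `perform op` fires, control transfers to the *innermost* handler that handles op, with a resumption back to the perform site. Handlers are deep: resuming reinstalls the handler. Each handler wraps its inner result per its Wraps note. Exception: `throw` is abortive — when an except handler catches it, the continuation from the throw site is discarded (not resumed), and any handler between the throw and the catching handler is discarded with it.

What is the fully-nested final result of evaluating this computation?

Answer: [((0, (8, 7)), 8)]

Step-by-step:
get @ H2 ⇒ 8
tell(8) @ H0 ⇒ log+=8
tell(7) @ H0 ⇒ log+=7
H0 returns (0, (8, 7))
H1 returns (0, (8, 7))
H2 returns ((0, (8, 7)), 8)
H3 returns [((0, (8, 7)), 8)]
= [((0, (8, 7)), 8)]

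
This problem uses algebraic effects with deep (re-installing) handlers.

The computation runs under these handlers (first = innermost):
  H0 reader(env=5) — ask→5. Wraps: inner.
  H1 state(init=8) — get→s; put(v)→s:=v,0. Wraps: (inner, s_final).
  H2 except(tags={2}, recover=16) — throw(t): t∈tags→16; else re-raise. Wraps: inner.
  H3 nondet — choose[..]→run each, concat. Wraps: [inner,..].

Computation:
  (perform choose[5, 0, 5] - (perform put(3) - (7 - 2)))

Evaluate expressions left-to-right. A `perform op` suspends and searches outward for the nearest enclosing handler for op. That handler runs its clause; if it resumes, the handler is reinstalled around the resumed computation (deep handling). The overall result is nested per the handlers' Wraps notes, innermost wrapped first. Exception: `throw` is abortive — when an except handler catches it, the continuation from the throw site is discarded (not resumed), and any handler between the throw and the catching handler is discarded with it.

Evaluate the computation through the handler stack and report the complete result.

Evaluation trace:
choose[5, 0, 5] @ H3
  branch[0] choose=5:
    put(3) @ H1 ⇒ s:=3
    H0 returns 10
    H1 returns (10, 3)
    H2 returns (10, 3)
    H3 returns [(10, 3)]
  branch[1] choose=0:
    put(3) @ H1 ⇒ s:=3
    H0 returns 5
    H1 returns (5, 3)
    H2 returns (5, 3)
    H3 returns [(5, 3)]
  branch[2] choose=5:
    put(3) @ H1 ⇒ s:=3
    H0 returns 10
    H1 returns (10, 3)
    H2 returns (10, 3)
    H3 returns [(10, 3)]
= [(10, 3), (5, 3), (10, 3)]

Answer: [(10, 3), (5, 3), (10, 3)]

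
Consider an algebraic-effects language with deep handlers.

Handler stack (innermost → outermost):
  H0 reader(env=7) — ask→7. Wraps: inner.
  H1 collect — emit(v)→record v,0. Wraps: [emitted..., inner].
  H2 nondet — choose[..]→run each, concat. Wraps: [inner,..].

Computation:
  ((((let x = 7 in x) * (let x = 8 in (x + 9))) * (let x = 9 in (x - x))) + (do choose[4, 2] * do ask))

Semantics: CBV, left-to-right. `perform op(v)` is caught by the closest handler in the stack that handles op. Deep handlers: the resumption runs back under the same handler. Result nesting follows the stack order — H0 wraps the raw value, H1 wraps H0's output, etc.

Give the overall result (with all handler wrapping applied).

Answer: [[28], [14]]

Step-by-step:
choose[4, 2] @ H2
  branch[0] choose=4:
    ask @ H0 ⇒ 7
    H0 returns 28
    H1 returns [28]
    H2 returns [[28]]
  branch[1] choose=2:
    ask @ H0 ⇒ 7
    H0 returns 14
    H1 returns [14]
    H2 returns [[14]]
= [[28], [14]]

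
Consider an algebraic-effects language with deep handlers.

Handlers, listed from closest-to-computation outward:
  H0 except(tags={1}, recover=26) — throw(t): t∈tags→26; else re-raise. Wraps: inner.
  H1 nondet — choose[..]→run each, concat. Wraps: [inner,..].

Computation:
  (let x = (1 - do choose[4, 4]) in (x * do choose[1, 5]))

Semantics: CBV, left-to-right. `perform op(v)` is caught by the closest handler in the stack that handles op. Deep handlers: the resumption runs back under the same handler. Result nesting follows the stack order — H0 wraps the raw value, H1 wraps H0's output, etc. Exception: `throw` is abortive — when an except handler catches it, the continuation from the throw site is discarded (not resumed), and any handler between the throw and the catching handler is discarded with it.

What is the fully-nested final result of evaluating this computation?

Evaluation trace:
choose[4, 4] @ H1
  branch[0] choose=4:
    choose[1, 5] @ H1
      branch[0] choose=1:
        H0 returns -3
        H1 returns [-3]
      branch[1] choose=5:
        H0 returns -15
        H1 returns [-15]
  branch[1] choose=4:
    choose[1, 5] @ H1
      branch[0] choose=1:
        H0 returns -3
        H1 returns [-3]
      branch[1] choose=5:
        H0 returns -15
        H1 returns [-15]
= [-3, -15, -3, -15]

Answer: [-3, -15, -3, -15]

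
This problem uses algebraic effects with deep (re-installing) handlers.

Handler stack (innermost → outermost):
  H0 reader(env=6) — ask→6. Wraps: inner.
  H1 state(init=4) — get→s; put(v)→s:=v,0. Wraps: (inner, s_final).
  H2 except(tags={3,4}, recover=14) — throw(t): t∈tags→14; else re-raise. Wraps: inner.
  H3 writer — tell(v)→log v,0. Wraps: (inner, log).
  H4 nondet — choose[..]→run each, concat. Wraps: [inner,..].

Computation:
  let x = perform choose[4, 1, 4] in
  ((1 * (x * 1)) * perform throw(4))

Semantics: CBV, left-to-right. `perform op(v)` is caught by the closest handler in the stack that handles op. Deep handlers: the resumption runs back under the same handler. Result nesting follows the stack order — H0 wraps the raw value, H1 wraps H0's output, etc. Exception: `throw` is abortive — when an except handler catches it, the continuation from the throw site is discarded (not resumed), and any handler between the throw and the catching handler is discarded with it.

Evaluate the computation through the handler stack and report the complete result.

Step-by-step:
choose[4, 1, 4] @ H4
  branch[0] choose=4:
    throw(4) @ H2 caught ⇒ 14
    H3 returns (14, ())
    H4 returns [(14, ())]
  branch[1] choose=1:
    throw(4) @ H2 caught ⇒ 14
    H3 returns (14, ())
    H4 returns [(14, ())]
  branch[2] choose=4:
    throw(4) @ H2 caught ⇒ 14
    H3 returns (14, ())
    H4 returns [(14, ())]
= [(14, ()), (14, ()), (14, ())]

Answer: [(14, ()), (14, ()), (14, ())]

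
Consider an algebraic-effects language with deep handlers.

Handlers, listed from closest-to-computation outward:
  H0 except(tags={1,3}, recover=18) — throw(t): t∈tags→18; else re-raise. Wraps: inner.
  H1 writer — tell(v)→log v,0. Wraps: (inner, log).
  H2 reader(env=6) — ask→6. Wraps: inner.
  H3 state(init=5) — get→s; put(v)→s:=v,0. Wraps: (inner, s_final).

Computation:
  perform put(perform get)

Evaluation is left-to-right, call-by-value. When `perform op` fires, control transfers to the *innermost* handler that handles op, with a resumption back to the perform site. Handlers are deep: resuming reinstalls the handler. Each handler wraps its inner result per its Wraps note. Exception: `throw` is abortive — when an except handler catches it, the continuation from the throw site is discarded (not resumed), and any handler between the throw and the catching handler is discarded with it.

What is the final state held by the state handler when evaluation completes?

Answer: 5

Evaluation trace:
get @ H3 ⇒ 5
put(5) @ H3 ⇒ s:=5
H0 returns 0
H1 returns (0, ())
H2 returns (0, ())
H3 returns ((0, ()), 5)
= ((0, ()), 5)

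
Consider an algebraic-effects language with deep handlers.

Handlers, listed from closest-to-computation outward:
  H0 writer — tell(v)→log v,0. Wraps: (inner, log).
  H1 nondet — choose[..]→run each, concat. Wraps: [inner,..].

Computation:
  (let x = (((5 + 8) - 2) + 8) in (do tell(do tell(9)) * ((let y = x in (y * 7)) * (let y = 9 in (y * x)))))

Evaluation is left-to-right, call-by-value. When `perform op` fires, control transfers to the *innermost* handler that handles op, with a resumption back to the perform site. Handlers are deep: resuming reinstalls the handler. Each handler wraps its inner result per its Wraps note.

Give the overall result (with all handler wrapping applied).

Working:
tell(9) @ H0 ⇒ log+=9
tell(0) @ H0 ⇒ log+=0
H0 returns (0, (9, 0))
H1 returns [(0, (9, 0))]
= [(0, (9, 0))]

Answer: [(0, (9, 0))]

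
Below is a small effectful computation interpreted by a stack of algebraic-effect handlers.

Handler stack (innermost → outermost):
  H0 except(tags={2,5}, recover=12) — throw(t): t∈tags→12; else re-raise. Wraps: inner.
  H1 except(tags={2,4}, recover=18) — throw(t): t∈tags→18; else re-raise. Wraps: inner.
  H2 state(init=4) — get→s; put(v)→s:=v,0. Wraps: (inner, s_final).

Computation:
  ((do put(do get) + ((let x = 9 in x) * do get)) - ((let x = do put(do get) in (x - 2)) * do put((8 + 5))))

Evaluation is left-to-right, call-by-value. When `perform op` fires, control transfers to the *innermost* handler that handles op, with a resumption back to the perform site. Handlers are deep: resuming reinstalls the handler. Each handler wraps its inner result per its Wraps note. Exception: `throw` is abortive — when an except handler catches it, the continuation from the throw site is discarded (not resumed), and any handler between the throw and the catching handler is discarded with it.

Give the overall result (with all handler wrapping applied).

Working:
get @ H2 ⇒ 4
put(4) @ H2 ⇒ s:=4
get @ H2 ⇒ 4
get @ H2 ⇒ 4
put(4) @ H2 ⇒ s:=4
put(13) @ H2 ⇒ s:=13
H0 returns 36
H1 returns 36
H2 returns (36, 13)
= (36, 13)

Answer: (36, 13)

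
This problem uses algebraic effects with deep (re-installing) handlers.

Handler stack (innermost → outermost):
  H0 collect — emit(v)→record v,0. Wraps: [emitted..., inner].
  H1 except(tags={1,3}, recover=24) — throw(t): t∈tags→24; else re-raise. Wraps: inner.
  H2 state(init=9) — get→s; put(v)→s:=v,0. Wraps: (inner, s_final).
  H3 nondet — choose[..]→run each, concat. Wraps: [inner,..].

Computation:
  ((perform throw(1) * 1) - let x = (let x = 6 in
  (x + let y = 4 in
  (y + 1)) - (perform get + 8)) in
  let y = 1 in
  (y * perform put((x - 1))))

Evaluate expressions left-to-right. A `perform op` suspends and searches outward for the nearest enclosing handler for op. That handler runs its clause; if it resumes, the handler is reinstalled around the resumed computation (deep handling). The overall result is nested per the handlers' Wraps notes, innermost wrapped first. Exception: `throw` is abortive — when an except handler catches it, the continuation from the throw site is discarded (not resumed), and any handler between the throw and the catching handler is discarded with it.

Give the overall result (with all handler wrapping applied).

Answer: [(24, 9)]

Step-by-step:
throw(1) @ H1 caught ⇒ 24
H2 returns (24, 9)
H3 returns [(24, 9)]
= [(24, 9)]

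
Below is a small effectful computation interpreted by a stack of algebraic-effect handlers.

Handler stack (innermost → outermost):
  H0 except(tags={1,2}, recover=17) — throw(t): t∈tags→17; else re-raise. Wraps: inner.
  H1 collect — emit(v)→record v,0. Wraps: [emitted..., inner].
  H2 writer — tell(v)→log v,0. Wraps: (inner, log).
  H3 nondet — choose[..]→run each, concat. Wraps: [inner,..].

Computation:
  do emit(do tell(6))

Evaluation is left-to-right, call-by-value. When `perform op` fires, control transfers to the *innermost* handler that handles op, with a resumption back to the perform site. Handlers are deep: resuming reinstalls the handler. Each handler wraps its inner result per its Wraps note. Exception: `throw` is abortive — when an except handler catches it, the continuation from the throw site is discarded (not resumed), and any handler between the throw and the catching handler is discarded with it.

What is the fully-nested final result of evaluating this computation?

Working:
tell(6) @ H2 ⇒ log+=6
emit(0) @ H1 ⇒ out+=0
H0 returns 0
H1 returns [0, 0]
H2 returns ([0, 0], (6))
H3 returns [([0, 0], (6))]
= [([0, 0], (6))]

Answer: [([0, 0], (6))]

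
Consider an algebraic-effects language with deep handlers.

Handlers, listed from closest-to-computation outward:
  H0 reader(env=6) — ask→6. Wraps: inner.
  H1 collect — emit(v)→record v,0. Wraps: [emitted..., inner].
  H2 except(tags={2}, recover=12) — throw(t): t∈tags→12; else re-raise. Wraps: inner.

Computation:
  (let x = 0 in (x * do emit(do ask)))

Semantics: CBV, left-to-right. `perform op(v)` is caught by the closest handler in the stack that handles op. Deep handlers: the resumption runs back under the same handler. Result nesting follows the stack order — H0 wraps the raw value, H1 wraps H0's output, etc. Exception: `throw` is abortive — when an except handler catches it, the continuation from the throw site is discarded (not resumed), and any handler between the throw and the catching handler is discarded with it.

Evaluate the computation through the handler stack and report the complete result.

Answer: [6, 0]

Working:
ask @ H0 ⇒ 6
emit(6) @ H1 ⇒ out+=6
H0 returns 0
H1 returns [6, 0]
H2 returns [6, 0]
= [6, 0]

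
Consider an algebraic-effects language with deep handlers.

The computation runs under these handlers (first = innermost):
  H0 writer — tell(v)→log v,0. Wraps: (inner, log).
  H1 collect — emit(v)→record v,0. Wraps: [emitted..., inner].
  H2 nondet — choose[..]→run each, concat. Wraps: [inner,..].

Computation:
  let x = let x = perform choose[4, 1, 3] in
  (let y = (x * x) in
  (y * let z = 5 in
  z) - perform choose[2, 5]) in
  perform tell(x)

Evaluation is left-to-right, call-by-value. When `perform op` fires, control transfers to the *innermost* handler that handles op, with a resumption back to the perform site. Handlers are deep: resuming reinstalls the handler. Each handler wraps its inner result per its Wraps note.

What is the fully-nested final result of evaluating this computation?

Working:
choose[4, 1, 3] @ H2
  branch[0] choose=4:
    choose[2, 5] @ H2
      branch[0] choose=2:
        tell(78) @ H0 ⇒ log+=78
        H0 returns (0, (78))
        H1 returns [(0, (78))]
        H2 returns [[(0, (78))]]
      branch[1] choose=5:
        tell(75) @ H0 ⇒ log+=75
        H0 returns (0, (75))
        H1 returns [(0, (75))]
        H2 returns [[(0, (75))]]
  branch[1] choose=1:
    choose[2, 5] @ H2
      branch[0] choose=2:
        tell(3) @ H0 ⇒ log+=3
        H0 returns (0, (3))
        H1 returns [(0, (3))]
        H2 returns [[(0, (3))]]
      branch[1] choose=5:
        tell(0) @ H0 ⇒ log+=0
        H0 returns (0, (0))
        H1 returns [(0, (0))]
        H2 returns [[(0, (0))]]
  branch[2] choose=3:
    choose[2, 5] @ H2
      branch[0] choose=2:
        tell(43) @ H0 ⇒ log+=43
        H0 returns (0, (43))
        H1 returns [(0, (43))]
        H2 returns [[(0, (43))]]
      branch[1] choose=5:
        tell(40) @ H0 ⇒ log+=40
        H0 returns (0, (40))
        H1 returns [(0, (40))]
        H2 returns [[(0, (40))]]
= [[(0, (78))], [(0, (75))], [(0, (3))], [(0, (0))], [(0, (43))], [(0, (40))]]

Answer: [[(0, (78))], [(0, (75))], [(0, (3))], [(0, (0))], [(0, (43))], [(0, (40))]]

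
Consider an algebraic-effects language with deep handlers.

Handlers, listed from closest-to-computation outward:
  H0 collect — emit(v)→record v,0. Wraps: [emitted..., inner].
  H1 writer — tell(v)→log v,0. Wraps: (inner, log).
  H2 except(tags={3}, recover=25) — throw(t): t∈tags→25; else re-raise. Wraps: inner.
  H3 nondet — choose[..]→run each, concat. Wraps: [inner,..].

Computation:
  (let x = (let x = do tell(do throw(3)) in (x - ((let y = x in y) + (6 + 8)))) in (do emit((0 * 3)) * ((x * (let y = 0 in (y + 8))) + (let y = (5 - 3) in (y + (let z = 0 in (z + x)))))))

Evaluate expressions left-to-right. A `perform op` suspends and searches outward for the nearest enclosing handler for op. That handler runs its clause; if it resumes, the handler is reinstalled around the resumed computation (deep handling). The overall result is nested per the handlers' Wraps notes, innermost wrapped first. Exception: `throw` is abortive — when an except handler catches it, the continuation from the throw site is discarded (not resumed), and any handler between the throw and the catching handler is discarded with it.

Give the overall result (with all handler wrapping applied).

Evaluation trace:
throw(3) @ H2 caught ⇒ 25
H3 returns [25]
= [25]

Answer: [25]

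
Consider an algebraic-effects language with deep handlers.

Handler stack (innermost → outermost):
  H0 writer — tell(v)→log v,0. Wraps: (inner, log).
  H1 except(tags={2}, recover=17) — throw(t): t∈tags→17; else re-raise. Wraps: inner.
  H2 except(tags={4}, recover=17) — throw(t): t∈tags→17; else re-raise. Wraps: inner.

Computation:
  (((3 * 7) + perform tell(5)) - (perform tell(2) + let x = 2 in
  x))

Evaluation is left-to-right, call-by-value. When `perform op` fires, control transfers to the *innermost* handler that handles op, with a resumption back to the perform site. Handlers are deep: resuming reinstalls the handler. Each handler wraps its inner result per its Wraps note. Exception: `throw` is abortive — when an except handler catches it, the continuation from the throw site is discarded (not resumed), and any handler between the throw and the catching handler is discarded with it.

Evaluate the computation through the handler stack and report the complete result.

Answer: (19, (5, 2))

Evaluation trace:
tell(5) @ H0 ⇒ log+=5
tell(2) @ H0 ⇒ log+=2
H0 returns (19, (5, 2))
H1 returns (19, (5, 2))
H2 returns (19, (5, 2))
= (19, (5, 2))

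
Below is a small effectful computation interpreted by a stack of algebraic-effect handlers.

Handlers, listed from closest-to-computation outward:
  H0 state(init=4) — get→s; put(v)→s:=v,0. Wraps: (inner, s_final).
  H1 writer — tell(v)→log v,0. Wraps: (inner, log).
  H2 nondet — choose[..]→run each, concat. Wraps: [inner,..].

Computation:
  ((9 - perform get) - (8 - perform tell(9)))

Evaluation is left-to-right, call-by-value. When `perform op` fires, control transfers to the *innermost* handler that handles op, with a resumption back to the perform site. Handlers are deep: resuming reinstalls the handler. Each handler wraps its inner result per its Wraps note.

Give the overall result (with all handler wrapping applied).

Working:
get @ H0 ⇒ 4
tell(9) @ H1 ⇒ log+=9
H0 returns (-3, 4)
H1 returns ((-3, 4), (9))
H2 returns [((-3, 4), (9))]
= [((-3, 4), (9))]

Answer: [((-3, 4), (9))]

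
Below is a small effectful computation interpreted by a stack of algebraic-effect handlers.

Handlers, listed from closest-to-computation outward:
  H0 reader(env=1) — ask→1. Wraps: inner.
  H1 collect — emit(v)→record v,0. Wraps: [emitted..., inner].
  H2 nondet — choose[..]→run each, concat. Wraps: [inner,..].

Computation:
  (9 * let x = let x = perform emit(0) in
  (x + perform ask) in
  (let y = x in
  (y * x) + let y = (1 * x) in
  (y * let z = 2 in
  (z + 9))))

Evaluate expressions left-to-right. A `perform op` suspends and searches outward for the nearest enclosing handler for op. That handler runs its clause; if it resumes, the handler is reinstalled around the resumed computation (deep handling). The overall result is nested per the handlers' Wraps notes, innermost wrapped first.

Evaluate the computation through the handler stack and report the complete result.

Answer: [[0, 108]]

Evaluation trace:
emit(0) @ H1 ⇒ out+=0
ask @ H0 ⇒ 1
H0 returns 108
H1 returns [0, 108]
H2 returns [[0, 108]]
= [[0, 108]]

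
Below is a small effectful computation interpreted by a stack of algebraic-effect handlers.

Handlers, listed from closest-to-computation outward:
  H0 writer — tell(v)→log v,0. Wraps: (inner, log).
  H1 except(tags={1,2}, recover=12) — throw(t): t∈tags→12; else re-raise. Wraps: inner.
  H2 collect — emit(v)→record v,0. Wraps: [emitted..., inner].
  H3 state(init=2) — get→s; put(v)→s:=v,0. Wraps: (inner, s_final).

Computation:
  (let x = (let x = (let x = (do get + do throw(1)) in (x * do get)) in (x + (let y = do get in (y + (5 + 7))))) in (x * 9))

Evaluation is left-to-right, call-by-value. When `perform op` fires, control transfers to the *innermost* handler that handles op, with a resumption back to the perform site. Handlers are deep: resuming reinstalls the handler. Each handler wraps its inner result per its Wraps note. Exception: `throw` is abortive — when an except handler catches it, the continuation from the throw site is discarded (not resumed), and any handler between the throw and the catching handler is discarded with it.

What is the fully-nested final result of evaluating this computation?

Answer: ([12], 2)

Working:
get @ H3 ⇒ 2
throw(1) @ H1 caught ⇒ 12
H2 returns [12]
H3 returns ([12], 2)
= ([12], 2)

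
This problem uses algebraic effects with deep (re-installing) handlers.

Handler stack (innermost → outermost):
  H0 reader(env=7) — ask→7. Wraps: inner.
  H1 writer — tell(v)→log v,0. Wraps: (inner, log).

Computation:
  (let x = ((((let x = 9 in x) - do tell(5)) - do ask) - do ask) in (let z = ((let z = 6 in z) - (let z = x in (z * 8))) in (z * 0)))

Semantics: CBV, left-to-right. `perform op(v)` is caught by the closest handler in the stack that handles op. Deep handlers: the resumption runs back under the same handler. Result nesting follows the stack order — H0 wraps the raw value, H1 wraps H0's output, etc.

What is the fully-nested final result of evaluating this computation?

Answer: (0, (5))

Step-by-step:
tell(5) @ H1 ⇒ log+=5
ask @ H0 ⇒ 7
ask @ H0 ⇒ 7
H0 returns 0
H1 returns (0, (5))
= (0, (5))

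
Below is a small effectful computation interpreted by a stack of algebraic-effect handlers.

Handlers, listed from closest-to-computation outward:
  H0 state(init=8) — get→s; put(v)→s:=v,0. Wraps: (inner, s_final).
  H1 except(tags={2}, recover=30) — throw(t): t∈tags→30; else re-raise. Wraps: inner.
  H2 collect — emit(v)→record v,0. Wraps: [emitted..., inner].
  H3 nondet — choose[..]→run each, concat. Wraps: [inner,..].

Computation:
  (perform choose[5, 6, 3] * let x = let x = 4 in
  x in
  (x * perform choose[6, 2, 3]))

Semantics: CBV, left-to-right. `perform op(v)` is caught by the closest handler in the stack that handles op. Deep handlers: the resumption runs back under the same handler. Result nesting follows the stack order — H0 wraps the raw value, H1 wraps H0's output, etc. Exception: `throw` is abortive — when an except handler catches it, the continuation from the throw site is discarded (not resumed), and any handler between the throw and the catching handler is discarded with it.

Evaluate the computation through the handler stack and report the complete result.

Answer: [[(120, 8)], [(40, 8)], [(60, 8)], [(144, 8)], [(48, 8)], [(72, 8)], [(72, 8)], [(24, 8)], [(36, 8)]]

Evaluation trace:
choose[5, 6, 3] @ H3
  branch[0] choose=5:
    choose[6, 2, 3] @ H3
      branch[0] choose=6:
        H0 returns (120, 8)
        H1 returns (120, 8)
        H2 returns [(120, 8)]
        H3 returns [[(120, 8)]]
      branch[1] choose=2:
        H0 returns (40, 8)
        H1 returns (40, 8)
        H2 returns [(40, 8)]
        H3 returns [[(40, 8)]]
      branch[2] choose=3:
        H0 returns (60, 8)
        H1 returns (60, 8)
        H2 returns [(60, 8)]
        H3 returns [[(60, 8)]]
  branch[1] choose=6:
    choose[6, 2, 3] @ H3
      branch[0] choose=6:
        H0 returns (144, 8)
        H1 returns (144, 8)
        H2 returns [(144, 8)]
        H3 returns [[(144, 8)]]
      branch[1] choose=2:
        H0 returns (48, 8)
        H1 returns (48, 8)
        H2 returns [(48, 8)]
        H3 returns [[(48, 8)]]
      branch[2] choose=3:
        H0 returns (72, 8)
        H1 returns (72, 8)
        H2 returns [(72, 8)]
        H3 returns [[(72, 8)]]
  branch[2] choose=3:
    choose[6, 2, 3] @ H3
      branch[0] choose=6:
        H0 returns (72, 8)
        H1 returns (72, 8)
        H2 returns [(72, 8)]
        H3 returns [[(72, 8)]]
      branch[1] choose=2:
        H0 returns (24, 8)
        H1 returns (24, 8)
        H2 returns [(24, 8)]
        H3 returns [[(24, 8)]]
      branch[2] choose=3:
        H0 returns (36, 8)
        H1 returns (36, 8)
        H2 returns [(36, 8)]
        H3 returns [[(36, 8)]]
= [[(120, 8)], [(40, 8)], [(60, 8)], [(144, 8)], [(48, 8)], [(72, 8)], [(72, 8)], [(24, 8)], [(36, 8)]]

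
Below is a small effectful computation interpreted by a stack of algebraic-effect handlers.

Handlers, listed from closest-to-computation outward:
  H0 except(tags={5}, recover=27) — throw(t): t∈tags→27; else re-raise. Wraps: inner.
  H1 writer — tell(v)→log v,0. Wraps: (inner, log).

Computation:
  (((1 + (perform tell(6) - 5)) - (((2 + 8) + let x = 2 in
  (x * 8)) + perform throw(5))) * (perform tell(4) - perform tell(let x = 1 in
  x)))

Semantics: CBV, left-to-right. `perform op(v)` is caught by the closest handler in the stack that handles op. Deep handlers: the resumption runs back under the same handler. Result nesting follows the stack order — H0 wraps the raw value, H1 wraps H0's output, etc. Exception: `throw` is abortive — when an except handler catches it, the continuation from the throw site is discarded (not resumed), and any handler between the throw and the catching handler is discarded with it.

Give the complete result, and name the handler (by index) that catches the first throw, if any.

Evaluation trace:
tell(6) @ H1 ⇒ log+=6
throw(5) @ H0 caught ⇒ 27
H1 returns (27, (6))
= (27, (6))

Answer: (27, (6)) ; first throw caught by: H0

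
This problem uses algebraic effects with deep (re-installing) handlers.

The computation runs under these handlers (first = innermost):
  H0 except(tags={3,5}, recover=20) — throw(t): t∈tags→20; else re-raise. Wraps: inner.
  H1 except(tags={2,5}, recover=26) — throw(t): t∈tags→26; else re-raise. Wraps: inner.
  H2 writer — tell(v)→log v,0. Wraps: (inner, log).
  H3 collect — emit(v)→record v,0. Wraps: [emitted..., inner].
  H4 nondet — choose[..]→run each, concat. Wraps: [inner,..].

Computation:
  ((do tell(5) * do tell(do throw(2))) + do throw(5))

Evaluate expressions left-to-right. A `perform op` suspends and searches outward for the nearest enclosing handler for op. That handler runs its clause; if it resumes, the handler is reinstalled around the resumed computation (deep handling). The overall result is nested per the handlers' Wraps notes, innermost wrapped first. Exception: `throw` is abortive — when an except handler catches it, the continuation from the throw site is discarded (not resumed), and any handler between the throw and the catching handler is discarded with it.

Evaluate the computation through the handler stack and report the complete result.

Answer: [[(26, (5))]]

Step-by-step:
tell(5) @ H2 ⇒ log+=5
throw(2) @ H0 re-raised
throw(2) @ H1 caught ⇒ 26
H2 returns (26, (5))
H3 returns [(26, (5))]
H4 returns [[(26, (5))]]
= [[(26, (5))]]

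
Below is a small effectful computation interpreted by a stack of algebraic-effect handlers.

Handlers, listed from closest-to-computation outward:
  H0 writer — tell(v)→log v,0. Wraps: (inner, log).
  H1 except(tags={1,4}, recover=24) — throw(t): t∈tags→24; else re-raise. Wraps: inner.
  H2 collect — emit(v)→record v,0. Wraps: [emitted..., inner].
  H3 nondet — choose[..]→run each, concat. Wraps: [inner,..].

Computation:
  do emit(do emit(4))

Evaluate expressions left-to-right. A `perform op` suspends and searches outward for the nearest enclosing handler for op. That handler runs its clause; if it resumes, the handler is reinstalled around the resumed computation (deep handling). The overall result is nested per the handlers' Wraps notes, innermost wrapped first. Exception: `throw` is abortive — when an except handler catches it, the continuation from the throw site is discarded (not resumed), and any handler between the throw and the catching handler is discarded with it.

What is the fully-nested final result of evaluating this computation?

Step-by-step:
emit(4) @ H2 ⇒ out+=4
emit(0) @ H2 ⇒ out+=0
H0 returns (0, ())
H1 returns (0, ())
H2 returns [4, 0, (0, ())]
H3 returns [[4, 0, (0, ())]]
= [[4, 0, (0, ())]]

Answer: [[4, 0, (0, ())]]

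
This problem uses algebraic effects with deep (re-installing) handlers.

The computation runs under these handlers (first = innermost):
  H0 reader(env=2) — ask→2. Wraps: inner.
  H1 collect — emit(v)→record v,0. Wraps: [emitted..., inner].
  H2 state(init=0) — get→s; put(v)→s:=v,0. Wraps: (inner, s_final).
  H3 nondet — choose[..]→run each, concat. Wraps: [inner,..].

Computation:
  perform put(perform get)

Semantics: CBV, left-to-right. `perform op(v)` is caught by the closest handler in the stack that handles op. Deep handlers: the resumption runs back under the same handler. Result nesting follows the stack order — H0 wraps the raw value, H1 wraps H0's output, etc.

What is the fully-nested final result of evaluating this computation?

Working:
get @ H2 ⇒ 0
put(0) @ H2 ⇒ s:=0
H0 returns 0
H1 returns [0]
H2 returns ([0], 0)
H3 returns [([0], 0)]
= [([0], 0)]

Answer: [([0], 0)]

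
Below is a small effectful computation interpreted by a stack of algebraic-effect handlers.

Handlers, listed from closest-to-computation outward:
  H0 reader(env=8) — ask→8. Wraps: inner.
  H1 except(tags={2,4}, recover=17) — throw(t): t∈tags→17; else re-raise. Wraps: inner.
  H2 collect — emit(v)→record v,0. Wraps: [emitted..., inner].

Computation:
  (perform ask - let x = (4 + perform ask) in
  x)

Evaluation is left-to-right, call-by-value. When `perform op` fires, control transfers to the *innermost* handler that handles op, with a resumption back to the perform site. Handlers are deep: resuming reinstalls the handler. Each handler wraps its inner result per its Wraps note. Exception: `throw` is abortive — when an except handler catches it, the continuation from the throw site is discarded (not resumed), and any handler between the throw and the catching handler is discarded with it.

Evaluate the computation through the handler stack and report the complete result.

Evaluation trace:
ask @ H0 ⇒ 8
ask @ H0 ⇒ 8
H0 returns -4
H1 returns -4
H2 returns [-4]
= [-4]

Answer: [-4]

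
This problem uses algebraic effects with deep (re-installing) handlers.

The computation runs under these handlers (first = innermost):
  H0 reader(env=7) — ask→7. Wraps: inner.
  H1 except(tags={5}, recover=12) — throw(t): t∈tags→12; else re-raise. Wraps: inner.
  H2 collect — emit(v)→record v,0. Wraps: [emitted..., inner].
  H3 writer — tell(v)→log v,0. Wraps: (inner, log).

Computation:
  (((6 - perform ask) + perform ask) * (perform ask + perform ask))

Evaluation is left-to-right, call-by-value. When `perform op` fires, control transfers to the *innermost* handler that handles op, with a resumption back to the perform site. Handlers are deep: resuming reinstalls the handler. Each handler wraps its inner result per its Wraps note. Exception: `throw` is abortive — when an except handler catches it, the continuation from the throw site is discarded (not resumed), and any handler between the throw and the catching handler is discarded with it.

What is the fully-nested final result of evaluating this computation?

Working:
ask @ H0 ⇒ 7
ask @ H0 ⇒ 7
ask @ H0 ⇒ 7
ask @ H0 ⇒ 7
H0 returns 84
H1 returns 84
H2 returns [84]
H3 returns ([84], ())
= ([84], ())

Answer: ([84], ())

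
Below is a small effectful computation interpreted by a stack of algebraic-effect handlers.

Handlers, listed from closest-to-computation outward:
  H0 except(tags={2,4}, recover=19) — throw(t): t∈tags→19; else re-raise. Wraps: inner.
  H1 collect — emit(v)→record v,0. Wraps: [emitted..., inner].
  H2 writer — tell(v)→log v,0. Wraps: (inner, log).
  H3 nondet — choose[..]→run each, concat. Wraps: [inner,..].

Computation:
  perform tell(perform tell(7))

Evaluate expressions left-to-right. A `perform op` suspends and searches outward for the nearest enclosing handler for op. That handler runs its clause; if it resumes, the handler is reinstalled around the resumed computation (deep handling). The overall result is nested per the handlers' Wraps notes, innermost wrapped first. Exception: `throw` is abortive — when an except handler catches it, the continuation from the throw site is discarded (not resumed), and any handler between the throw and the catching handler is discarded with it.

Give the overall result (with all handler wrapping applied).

Step-by-step:
tell(7) @ H2 ⇒ log+=7
tell(0) @ H2 ⇒ log+=0
H0 returns 0
H1 returns [0]
H2 returns ([0], (7, 0))
H3 returns [([0], (7, 0))]
= [([0], (7, 0))]

Answer: [([0], (7, 0))]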